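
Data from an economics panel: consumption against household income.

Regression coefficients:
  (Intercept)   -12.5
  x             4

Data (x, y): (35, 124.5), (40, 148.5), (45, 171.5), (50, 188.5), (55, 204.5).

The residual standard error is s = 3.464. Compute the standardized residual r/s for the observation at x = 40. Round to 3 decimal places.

ŷ = -12.5 + 4·40 = 147.5
r = 148.5 − 147.5 = 1
r/s = 1 / 3.464 = 0.289

0.289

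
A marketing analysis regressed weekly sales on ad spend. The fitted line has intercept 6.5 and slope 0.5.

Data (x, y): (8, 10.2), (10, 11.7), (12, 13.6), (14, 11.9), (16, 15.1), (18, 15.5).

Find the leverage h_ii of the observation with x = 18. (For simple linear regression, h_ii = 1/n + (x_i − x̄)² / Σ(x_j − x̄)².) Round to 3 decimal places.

h = 0.524

x̄ = (8 + 10 + 12 + 14 + 16 + 18)/6 = 13
Σ(x − x̄)² = 25 + 9 + 1 + 1 + 9 + 25 = 70
h = 1/6 + (5)²/70 = 0.166667 + 0.357143 = 0.524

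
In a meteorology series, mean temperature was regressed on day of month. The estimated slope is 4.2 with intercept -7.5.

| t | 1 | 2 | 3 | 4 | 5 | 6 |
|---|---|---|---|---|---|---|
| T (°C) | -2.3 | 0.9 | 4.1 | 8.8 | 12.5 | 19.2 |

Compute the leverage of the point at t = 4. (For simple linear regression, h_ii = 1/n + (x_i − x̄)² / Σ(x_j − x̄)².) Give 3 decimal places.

t̄ = (1 + 2 + 3 + 4 + 5 + 6)/6 = 3.5
Σ(t − t̄)² = 6.25 + 2.25 + 0.25 + 0.25 + 2.25 + 6.25 = 17.5
h = 1/6 + (0.5)²/17.5 = 0.166667 + 0.0142857 = 0.181

h = 0.181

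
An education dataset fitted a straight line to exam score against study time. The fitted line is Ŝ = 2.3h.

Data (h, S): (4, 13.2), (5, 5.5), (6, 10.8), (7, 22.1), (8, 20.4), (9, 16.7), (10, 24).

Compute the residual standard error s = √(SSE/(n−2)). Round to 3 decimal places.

h=4: Ŝ = 2.3·4 = 9.2; r = 13.2 − 9.2 = 4
h=5: Ŝ = 2.3·5 = 11.5; r = 5.5 − 11.5 = -6
h=6: Ŝ = 2.3·6 = 13.8; r = 10.8 − 13.8 = -3
h=7: Ŝ = 2.3·7 = 16.1; r = 22.1 − 16.1 = 6
h=8: Ŝ = 2.3·8 = 18.4; r = 20.4 − 18.4 = 2
h=9: Ŝ = 2.3·9 = 20.7; r = 16.7 − 20.7 = -4
h=10: Ŝ = 2.3·10 = 23; r = 24 − 23 = 1
SSE = 16 + 36 + 9 + 36 + 4 + 16 + 1 = 118
s = √(118/5) = √23.6 ≈ 4.858

s = 4.858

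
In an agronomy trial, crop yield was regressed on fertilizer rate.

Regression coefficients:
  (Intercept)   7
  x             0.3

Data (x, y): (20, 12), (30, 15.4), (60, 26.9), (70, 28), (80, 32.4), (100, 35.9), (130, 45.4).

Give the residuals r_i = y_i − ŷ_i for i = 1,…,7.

-1, -0.6, 1.9, 0, 1.4, -1.1, -0.6

x=20: ŷ = 7 + 0.3·20 = 13; r = 12 − 13 = -1
x=30: ŷ = 7 + 0.3·30 = 16; r = 15.4 − 16 = -0.6
x=60: ŷ = 7 + 0.3·60 = 25; r = 26.9 − 25 = 1.9
x=70: ŷ = 7 + 0.3·70 = 28; r = 28 − 28 = 0
x=80: ŷ = 7 + 0.3·80 = 31; r = 32.4 − 31 = 1.4
x=100: ŷ = 7 + 0.3·100 = 37; r = 35.9 − 37 = -1.1
x=130: ŷ = 7 + 0.3·130 = 46; r = 45.4 − 46 = -0.6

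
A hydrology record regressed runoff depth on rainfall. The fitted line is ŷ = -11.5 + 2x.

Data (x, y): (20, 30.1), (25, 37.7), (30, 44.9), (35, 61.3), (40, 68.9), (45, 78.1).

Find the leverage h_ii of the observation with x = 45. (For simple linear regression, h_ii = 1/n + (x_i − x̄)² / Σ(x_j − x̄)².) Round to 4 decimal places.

x̄ = (20 + 25 + 30 + 35 + 40 + 45)/6 = 32.5
Σ(x − x̄)² = 156.25 + 56.25 + 6.25 + 6.25 + 56.25 + 156.25 = 437.5
h = 1/6 + (12.5)²/437.5 = 0.166667 + 0.357143 = 0.5238

h = 0.5238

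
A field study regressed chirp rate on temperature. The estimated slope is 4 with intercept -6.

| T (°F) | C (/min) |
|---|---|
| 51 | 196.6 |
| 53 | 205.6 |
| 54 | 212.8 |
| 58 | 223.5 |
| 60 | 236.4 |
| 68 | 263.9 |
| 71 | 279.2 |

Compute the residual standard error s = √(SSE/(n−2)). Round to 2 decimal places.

s = 2.36

T=51: ŷ = -6 + 4·51 = 198; e = 196.6 − 198 = -1.4
T=53: ŷ = -6 + 4·53 = 206; e = 205.6 − 206 = -0.4
T=54: ŷ = -6 + 4·54 = 210; e = 212.8 − 210 = 2.8
T=58: ŷ = -6 + 4·58 = 226; e = 223.5 − 226 = -2.5
T=60: ŷ = -6 + 4·60 = 234; e = 236.4 − 234 = 2.4
T=68: ŷ = -6 + 4·68 = 266; e = 263.9 − 266 = -2.1
T=71: ŷ = -6 + 4·71 = 278; e = 279.2 − 278 = 1.2
SSE = 1.96 + 0.16 + 7.84 + 6.25 + 5.76 + 4.41 + 1.44 = 27.82
s = √(27.82/5) = √5.564 ≈ 2.36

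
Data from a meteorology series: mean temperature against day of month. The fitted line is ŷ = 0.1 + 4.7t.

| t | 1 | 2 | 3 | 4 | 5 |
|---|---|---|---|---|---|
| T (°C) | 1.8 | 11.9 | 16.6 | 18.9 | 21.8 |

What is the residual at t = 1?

e = -3

ŷ = 0.1 + 4.7·1 = 4.8
e = 1.8 − 4.8 = -3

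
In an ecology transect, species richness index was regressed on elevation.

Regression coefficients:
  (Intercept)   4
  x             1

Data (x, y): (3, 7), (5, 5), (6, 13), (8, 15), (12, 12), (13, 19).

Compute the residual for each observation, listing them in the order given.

0, -4, 3, 3, -4, 2

x=3: ŷ = 4 + 3 = 7; e = 7 − 7 = 0
x=5: ŷ = 4 + 5 = 9; e = 5 − 9 = -4
x=6: ŷ = 4 + 6 = 10; e = 13 − 10 = 3
x=8: ŷ = 4 + 8 = 12; e = 15 − 12 = 3
x=12: ŷ = 4 + 12 = 16; e = 12 − 16 = -4
x=13: ŷ = 4 + 13 = 17; e = 19 − 17 = 2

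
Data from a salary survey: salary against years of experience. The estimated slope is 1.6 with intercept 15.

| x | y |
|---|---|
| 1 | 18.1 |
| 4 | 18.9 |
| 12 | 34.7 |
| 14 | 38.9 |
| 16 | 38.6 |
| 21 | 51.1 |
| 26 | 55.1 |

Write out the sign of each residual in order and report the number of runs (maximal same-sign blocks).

x=1: ŷ = 15 + 1.6·1 = 16.6; r = 18.1 − 16.6 = 1.5
x=4: ŷ = 15 + 1.6·4 = 21.4; r = 18.9 − 21.4 = -2.5
x=12: ŷ = 15 + 1.6·12 = 34.2; r = 34.7 − 34.2 = 0.5
x=14: ŷ = 15 + 1.6·14 = 37.4; r = 38.9 − 37.4 = 1.5
x=16: ŷ = 15 + 1.6·16 = 40.6; r = 38.6 − 40.6 = -2
x=21: ŷ = 15 + 1.6·21 = 48.6; r = 51.1 − 48.6 = 2.5
x=26: ŷ = 15 + 1.6·26 = 56.6; r = 55.1 − 56.6 = -1.5
Signs: + − + + − + −
Runs: +×1, −×1, +×2, −×1, +×1, −×1 → 6

6 runs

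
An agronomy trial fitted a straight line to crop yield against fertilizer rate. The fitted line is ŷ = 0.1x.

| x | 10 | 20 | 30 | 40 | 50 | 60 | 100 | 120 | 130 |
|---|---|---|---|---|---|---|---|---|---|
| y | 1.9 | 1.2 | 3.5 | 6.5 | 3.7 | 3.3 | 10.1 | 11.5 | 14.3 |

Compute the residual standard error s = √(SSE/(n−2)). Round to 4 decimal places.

x=10: ŷ = 0.1·10 = 1; e = 1.9 − 1 = 0.9
x=20: ŷ = 0.1·20 = 2; e = 1.2 − 2 = -0.8
x=30: ŷ = 0.1·30 = 3; e = 3.5 − 3 = 0.5
x=40: ŷ = 0.1·40 = 4; e = 6.5 − 4 = 2.5
x=50: ŷ = 0.1·50 = 5; e = 3.7 − 5 = -1.3
x=60: ŷ = 0.1·60 = 6; e = 3.3 − 6 = -2.7
x=100: ŷ = 0.1·100 = 10; e = 10.1 − 10 = 0.1
x=120: ŷ = 0.1·120 = 12; e = 11.5 − 12 = -0.5
x=130: ŷ = 0.1·130 = 13; e = 14.3 − 13 = 1.3
SSE = 0.81 + 0.64 + 0.25 + 6.25 + 1.69 + 7.29 + 0.01 + 0.25 + 1.69 = 18.88
s = √(18.88/7) = √2.69714 ≈ 1.6423

s = 1.6423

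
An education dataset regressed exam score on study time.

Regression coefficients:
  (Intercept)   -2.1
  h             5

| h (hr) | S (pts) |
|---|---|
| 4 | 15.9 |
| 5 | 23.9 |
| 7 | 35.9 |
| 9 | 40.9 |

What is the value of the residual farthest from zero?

e = 3

h=4: Ŝ = -2.1 + 5·4 = 17.9; e = 15.9 − 17.9 = -2
h=5: Ŝ = -2.1 + 5·5 = 22.9; e = 23.9 − 22.9 = 1
h=7: Ŝ = -2.1 + 5·7 = 32.9; e = 35.9 − 32.9 = 3
h=9: Ŝ = -2.1 + 5·9 = 42.9; e = 40.9 − 42.9 = -2
Largest |e| is 3 at h = 7, residual 3.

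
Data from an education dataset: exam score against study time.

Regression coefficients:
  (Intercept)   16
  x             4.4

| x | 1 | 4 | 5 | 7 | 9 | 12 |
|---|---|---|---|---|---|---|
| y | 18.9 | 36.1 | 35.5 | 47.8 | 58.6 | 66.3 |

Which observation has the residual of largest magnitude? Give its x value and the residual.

x = 9, e = 3

x=1: ŷ = 16 + 4.4·1 = 20.4; e = 18.9 − 20.4 = -1.5
x=4: ŷ = 16 + 4.4·4 = 33.6; e = 36.1 − 33.6 = 2.5
x=5: ŷ = 16 + 4.4·5 = 38; e = 35.5 − 38 = -2.5
x=7: ŷ = 16 + 4.4·7 = 46.8; e = 47.8 − 46.8 = 1
x=9: ŷ = 16 + 4.4·9 = 55.6; e = 58.6 − 55.6 = 3
x=12: ŷ = 16 + 4.4·12 = 68.8; e = 66.3 − 68.8 = -2.5
Largest |e| is 3 at x = 9, residual 3.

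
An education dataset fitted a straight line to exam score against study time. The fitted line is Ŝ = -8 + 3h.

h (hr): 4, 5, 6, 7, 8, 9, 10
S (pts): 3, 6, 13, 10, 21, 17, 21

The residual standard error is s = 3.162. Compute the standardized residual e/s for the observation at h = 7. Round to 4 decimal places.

-0.9488

Ŝ = -8 + 3·7 = 13
e = 10 − 13 = -3
e/s = -3 / 3.162 = -0.9488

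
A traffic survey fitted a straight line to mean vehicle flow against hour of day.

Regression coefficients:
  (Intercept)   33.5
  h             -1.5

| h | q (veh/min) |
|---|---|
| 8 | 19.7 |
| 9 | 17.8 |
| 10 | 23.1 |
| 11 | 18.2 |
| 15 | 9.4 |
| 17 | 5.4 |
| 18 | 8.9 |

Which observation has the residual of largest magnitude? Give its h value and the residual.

h=8: q̂ = 33.5 − 1.5·8 = 21.5; e = 19.7 − 21.5 = -1.8
h=9: q̂ = 33.5 − 1.5·9 = 20; e = 17.8 − 20 = -2.2
h=10: q̂ = 33.5 − 1.5·10 = 18.5; e = 23.1 − 18.5 = 4.6
h=11: q̂ = 33.5 − 1.5·11 = 17; e = 18.2 − 17 = 1.2
h=15: q̂ = 33.5 − 1.5·15 = 11; e = 9.4 − 11 = -1.6
h=17: q̂ = 33.5 − 1.5·17 = 8; e = 5.4 − 8 = -2.6
h=18: q̂ = 33.5 − 1.5·18 = 6.5; e = 8.9 − 6.5 = 2.4
Largest |e| is 4.6 at h = 10, residual 4.6.

h = 10, e = 4.6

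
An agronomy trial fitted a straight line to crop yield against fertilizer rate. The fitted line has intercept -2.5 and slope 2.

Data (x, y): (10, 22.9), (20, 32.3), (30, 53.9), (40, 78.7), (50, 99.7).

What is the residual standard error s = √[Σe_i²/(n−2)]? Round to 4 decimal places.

s = 5.0146

x=10: ŷ = -2.5 + 2·10 = 17.5; e = 22.9 − 17.5 = 5.4
x=20: ŷ = -2.5 + 2·20 = 37.5; e = 32.3 − 37.5 = -5.2
x=30: ŷ = -2.5 + 2·30 = 57.5; e = 53.9 − 57.5 = -3.6
x=40: ŷ = -2.5 + 2·40 = 77.5; e = 78.7 − 77.5 = 1.2
x=50: ŷ = -2.5 + 2·50 = 97.5; e = 99.7 − 97.5 = 2.2
SSE = 29.16 + 27.04 + 12.96 + 1.44 + 4.84 = 75.44
s = √(75.44/3) = √25.1467 ≈ 5.0146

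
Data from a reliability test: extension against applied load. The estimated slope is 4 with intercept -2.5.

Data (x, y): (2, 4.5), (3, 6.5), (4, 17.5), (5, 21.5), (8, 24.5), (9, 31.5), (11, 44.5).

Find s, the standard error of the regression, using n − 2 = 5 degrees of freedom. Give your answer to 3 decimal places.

x=2: ŷ = -2.5 + 4·2 = 5.5; r = 4.5 − 5.5 = -1
x=3: ŷ = -2.5 + 4·3 = 9.5; r = 6.5 − 9.5 = -3
x=4: ŷ = -2.5 + 4·4 = 13.5; r = 17.5 − 13.5 = 4
x=5: ŷ = -2.5 + 4·5 = 17.5; r = 21.5 − 17.5 = 4
x=8: ŷ = -2.5 + 4·8 = 29.5; r = 24.5 − 29.5 = -5
x=9: ŷ = -2.5 + 4·9 = 33.5; r = 31.5 − 33.5 = -2
x=11: ŷ = -2.5 + 4·11 = 41.5; r = 44.5 − 41.5 = 3
SSE = 1 + 9 + 16 + 16 + 25 + 4 + 9 = 80
s = √(80/5) = √16 ≈ 4.000

s = 4.000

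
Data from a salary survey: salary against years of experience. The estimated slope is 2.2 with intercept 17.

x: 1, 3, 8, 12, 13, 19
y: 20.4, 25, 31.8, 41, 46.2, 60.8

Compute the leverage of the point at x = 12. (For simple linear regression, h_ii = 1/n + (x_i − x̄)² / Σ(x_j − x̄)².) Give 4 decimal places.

x̄ = (1 + 3 + 8 + 12 + 13 + 19)/6 = 9.33333
Σ(x − x̄)² = 69.4444 + 40.1111 + 1.77778 + 7.11111 + 13.4444 + 93.4444 = 225.333
h = 1/6 + (2.66667)²/225.333 = 0.166667 + 0.0315582 = 0.1982

h = 0.1982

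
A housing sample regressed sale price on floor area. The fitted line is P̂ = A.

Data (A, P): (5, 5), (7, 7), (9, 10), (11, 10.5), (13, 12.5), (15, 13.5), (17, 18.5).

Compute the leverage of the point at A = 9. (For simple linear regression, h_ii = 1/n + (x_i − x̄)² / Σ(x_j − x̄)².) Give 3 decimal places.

h = 0.179

Ā = (5 + 7 + 9 + 11 + 13 + 15 + 17)/7 = 11
Σ(A − Ā)² = 36 + 16 + 4 + 0 + 4 + 16 + 36 = 112
h = 1/7 + (-2)²/112 = 0.142857 + 0.0357143 = 0.179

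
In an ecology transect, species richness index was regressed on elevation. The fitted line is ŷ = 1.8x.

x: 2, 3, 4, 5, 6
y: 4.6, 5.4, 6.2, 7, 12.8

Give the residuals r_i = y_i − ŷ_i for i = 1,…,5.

1, 0, -1, -2, 2

x=2: ŷ = 1.8·2 = 3.6; r = 4.6 − 3.6 = 1
x=3: ŷ = 1.8·3 = 5.4; r = 5.4 − 5.4 = 0
x=4: ŷ = 1.8·4 = 7.2; r = 6.2 − 7.2 = -1
x=5: ŷ = 1.8·5 = 9; r = 7 − 9 = -2
x=6: ŷ = 1.8·6 = 10.8; r = 12.8 − 10.8 = 2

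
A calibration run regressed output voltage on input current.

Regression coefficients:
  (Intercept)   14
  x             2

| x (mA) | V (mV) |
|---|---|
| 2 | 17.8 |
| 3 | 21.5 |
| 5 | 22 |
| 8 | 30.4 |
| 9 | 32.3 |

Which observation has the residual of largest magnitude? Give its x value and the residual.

x = 5, e = -2

x=2: ŷ = 14 + 2·2 = 18; e = 17.8 − 18 = -0.2
x=3: ŷ = 14 + 2·3 = 20; e = 21.5 − 20 = 1.5
x=5: ŷ = 14 + 2·5 = 24; e = 22 − 24 = -2
x=8: ŷ = 14 + 2·8 = 30; e = 30.4 − 30 = 0.4
x=9: ŷ = 14 + 2·9 = 32; e = 32.3 − 32 = 0.3
Largest |e| is 2 at x = 5, residual -2.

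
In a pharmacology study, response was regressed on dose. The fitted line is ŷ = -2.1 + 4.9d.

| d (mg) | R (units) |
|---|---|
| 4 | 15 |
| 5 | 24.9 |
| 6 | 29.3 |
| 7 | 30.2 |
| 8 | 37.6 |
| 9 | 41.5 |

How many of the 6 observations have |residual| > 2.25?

2

d=4: ŷ = -2.1 + 4.9·4 = 17.5; e = 15 − 17.5 = -2.5
d=5: ŷ = -2.1 + 4.9·5 = 22.4; e = 24.9 − 22.4 = 2.5
d=6: ŷ = -2.1 + 4.9·6 = 27.3; e = 29.3 − 27.3 = 2
d=7: ŷ = -2.1 + 4.9·7 = 32.2; e = 30.2 − 32.2 = -2
d=8: ŷ = -2.1 + 4.9·8 = 37.1; e = 37.6 − 37.1 = 0.5
d=9: ŷ = -2.1 + 4.9·9 = 42; e = 41.5 − 42 = -0.5
|e| > 2.25: d=4 (|e|=2.5), d=5 (|e|=2.5) → 2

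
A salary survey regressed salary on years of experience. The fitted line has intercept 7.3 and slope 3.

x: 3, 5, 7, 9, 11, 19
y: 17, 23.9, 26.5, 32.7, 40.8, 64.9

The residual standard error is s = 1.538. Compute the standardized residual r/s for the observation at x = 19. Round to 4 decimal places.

ŷ = 7.3 + 3·19 = 64.3
r = 64.9 − 64.3 = 0.6
r/s = 0.6 / 1.538 = 0.3901

0.3901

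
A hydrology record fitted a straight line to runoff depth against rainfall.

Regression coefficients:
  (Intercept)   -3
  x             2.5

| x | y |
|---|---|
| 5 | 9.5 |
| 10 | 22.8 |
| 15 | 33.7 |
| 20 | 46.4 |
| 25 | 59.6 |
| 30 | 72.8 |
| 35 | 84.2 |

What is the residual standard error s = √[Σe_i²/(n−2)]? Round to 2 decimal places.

s = 0.69

x=5: ŷ = -3 + 2.5·5 = 9.5; e = 9.5 − 9.5 = 0
x=10: ŷ = -3 + 2.5·10 = 22; e = 22.8 − 22 = 0.8
x=15: ŷ = -3 + 2.5·15 = 34.5; e = 33.7 − 34.5 = -0.8
x=20: ŷ = -3 + 2.5·20 = 47; e = 46.4 − 47 = -0.6
x=25: ŷ = -3 + 2.5·25 = 59.5; e = 59.6 − 59.5 = 0.1
x=30: ŷ = -3 + 2.5·30 = 72; e = 72.8 − 72 = 0.8
x=35: ŷ = -3 + 2.5·35 = 84.5; e = 84.2 − 84.5 = -0.3
SSE = 0 + 0.64 + 0.64 + 0.36 + 0.01 + 0.64 + 0.09 = 2.38
s = √(2.38/5) = √0.476 ≈ 0.69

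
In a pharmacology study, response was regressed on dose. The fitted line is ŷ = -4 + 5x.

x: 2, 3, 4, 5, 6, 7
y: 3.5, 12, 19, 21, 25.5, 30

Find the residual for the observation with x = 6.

r = -0.5

ŷ = -4 + 5·6 = 26
r = 25.5 − 26 = -0.5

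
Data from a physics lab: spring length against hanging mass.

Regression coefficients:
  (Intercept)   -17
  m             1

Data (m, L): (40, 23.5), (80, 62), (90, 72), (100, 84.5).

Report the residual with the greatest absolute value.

r = 1.5

m=40: L̂ = -17 + 40 = 23; r = 23.5 − 23 = 0.5
m=80: L̂ = -17 + 80 = 63; r = 62 − 63 = -1
m=90: L̂ = -17 + 90 = 73; r = 72 − 73 = -1
m=100: L̂ = -17 + 100 = 83; r = 84.5 − 83 = 1.5
Largest |r| is 1.5 at m = 100, residual 1.5.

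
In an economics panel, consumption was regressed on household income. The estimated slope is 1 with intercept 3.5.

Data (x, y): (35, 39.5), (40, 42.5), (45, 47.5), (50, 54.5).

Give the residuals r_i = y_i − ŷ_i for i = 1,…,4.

1, -1, -1, 1

x=35: ŷ = 3.5 + 35 = 38.5; r = 39.5 − 38.5 = 1
x=40: ŷ = 3.5 + 40 = 43.5; r = 42.5 − 43.5 = -1
x=45: ŷ = 3.5 + 45 = 48.5; r = 47.5 − 48.5 = -1
x=50: ŷ = 3.5 + 50 = 53.5; r = 54.5 − 53.5 = 1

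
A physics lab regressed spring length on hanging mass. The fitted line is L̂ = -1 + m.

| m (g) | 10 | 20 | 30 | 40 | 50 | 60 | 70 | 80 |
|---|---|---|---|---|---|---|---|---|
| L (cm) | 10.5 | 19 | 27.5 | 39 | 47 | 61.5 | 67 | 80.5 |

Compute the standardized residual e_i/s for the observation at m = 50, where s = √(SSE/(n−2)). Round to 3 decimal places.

-1.069

m=10: L̂ = -1 + 10 = 9; e = 10.5 − 9 = 1.5
m=20: L̂ = -1 + 20 = 19; e = 19 − 19 = 0
m=30: L̂ = -1 + 30 = 29; e = 27.5 − 29 = -1.5
m=40: L̂ = -1 + 40 = 39; e = 39 − 39 = 0
m=50: L̂ = -1 + 50 = 49; e = 47 − 49 = -2
m=60: L̂ = -1 + 60 = 59; e = 61.5 − 59 = 2.5
m=70: L̂ = -1 + 70 = 69; e = 67 − 69 = -2
m=80: L̂ = -1 + 80 = 79; e = 80.5 − 79 = 1.5
SSE = 2.25 + 0 + 2.25 + 0 + 4 + 6.25 + 4 + 2.25 = 21
s = √(21/6) = 1.87083
e/s = -2 / 1.87083 = -1.069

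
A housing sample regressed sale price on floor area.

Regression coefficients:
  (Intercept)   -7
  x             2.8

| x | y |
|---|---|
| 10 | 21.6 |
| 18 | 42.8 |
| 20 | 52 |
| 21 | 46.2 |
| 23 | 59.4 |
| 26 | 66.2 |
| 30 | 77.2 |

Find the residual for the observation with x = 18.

r = -0.6

ŷ = -7 + 2.8·18 = 43.4
r = 42.8 − 43.4 = -0.6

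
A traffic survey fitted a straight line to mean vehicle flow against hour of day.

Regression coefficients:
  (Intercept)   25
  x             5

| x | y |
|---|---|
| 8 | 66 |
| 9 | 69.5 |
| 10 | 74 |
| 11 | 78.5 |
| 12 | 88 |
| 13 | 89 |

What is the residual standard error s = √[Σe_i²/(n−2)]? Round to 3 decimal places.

s = 1.904

x=8: ŷ = 25 + 5·8 = 65; e = 66 − 65 = 1
x=9: ŷ = 25 + 5·9 = 70; e = 69.5 − 70 = -0.5
x=10: ŷ = 25 + 5·10 = 75; e = 74 − 75 = -1
x=11: ŷ = 25 + 5·11 = 80; e = 78.5 − 80 = -1.5
x=12: ŷ = 25 + 5·12 = 85; e = 88 − 85 = 3
x=13: ŷ = 25 + 5·13 = 90; e = 89 − 90 = -1
SSE = 1 + 0.25 + 1 + 2.25 + 9 + 1 = 14.5
s = √(14.5/4) = √3.625 ≈ 1.904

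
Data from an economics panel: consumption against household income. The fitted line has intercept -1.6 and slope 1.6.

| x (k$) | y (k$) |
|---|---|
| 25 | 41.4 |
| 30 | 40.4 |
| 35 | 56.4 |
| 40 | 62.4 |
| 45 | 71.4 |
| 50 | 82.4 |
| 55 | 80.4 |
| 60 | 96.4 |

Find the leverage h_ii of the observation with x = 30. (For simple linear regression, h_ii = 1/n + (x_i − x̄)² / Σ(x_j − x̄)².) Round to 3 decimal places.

h = 0.274

x̄ = (25 + 30 + 35 + 40 + 45 + 50 + 55 + 60)/8 = 42.5
Σ(x − x̄)² = 306.25 + 156.25 + 56.25 + 6.25 + 6.25 + 56.25 + 156.25 + 306.25 = 1050
h = 1/8 + (-12.5)²/1050 = 0.125 + 0.14881 = 0.274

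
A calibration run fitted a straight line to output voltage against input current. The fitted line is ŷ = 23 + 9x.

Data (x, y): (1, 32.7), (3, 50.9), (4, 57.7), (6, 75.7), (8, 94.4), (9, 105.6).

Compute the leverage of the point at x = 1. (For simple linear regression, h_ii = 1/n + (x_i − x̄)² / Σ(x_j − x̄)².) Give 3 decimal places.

h = 0.537

x̄ = (1 + 3 + 4 + 6 + 8 + 9)/6 = 5.16667
Σ(x − x̄)² = 17.3611 + 4.69444 + 1.36111 + 0.694444 + 8.02778 + 14.6944 = 46.8333
h = 1/6 + (-4.16667)²/46.8333 = 0.166667 + 0.3707 = 0.537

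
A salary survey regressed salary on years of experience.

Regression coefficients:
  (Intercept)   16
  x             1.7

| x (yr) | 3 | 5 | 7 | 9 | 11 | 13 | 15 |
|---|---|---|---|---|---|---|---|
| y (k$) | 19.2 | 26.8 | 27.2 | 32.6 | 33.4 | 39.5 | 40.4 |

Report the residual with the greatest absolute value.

x=3: ŷ = 16 + 1.7·3 = 21.1; r = 19.2 − 21.1 = -1.9
x=5: ŷ = 16 + 1.7·5 = 24.5; r = 26.8 − 24.5 = 2.3
x=7: ŷ = 16 + 1.7·7 = 27.9; r = 27.2 − 27.9 = -0.7
x=9: ŷ = 16 + 1.7·9 = 31.3; r = 32.6 − 31.3 = 1.3
x=11: ŷ = 16 + 1.7·11 = 34.7; r = 33.4 − 34.7 = -1.3
x=13: ŷ = 16 + 1.7·13 = 38.1; r = 39.5 − 38.1 = 1.4
x=15: ŷ = 16 + 1.7·15 = 41.5; r = 40.4 − 41.5 = -1.1
Largest |r| is 2.3 at x = 5, residual 2.3.

r = 2.3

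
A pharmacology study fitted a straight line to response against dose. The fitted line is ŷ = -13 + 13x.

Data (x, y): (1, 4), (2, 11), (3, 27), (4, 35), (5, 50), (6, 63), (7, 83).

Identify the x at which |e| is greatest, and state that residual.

x=1: ŷ = -13 + 13·1 = 0; e = 4 − 0 = 4
x=2: ŷ = -13 + 13·2 = 13; e = 11 − 13 = -2
x=3: ŷ = -13 + 13·3 = 26; e = 27 − 26 = 1
x=4: ŷ = -13 + 13·4 = 39; e = 35 − 39 = -4
x=5: ŷ = -13 + 13·5 = 52; e = 50 − 52 = -2
x=6: ŷ = -13 + 13·6 = 65; e = 63 − 65 = -2
x=7: ŷ = -13 + 13·7 = 78; e = 83 − 78 = 5
Largest |e| is 5 at x = 7, residual 5.

x = 7, e = 5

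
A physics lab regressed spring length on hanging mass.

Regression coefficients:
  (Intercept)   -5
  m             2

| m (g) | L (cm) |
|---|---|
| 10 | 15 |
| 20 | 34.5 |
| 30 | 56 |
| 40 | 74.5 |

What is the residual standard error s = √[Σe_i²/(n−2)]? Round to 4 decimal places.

m=10: L̂ = -5 + 2·10 = 15; e = 15 − 15 = 0
m=20: L̂ = -5 + 2·20 = 35; e = 34.5 − 35 = -0.5
m=30: L̂ = -5 + 2·30 = 55; e = 56 − 55 = 1
m=40: L̂ = -5 + 2·40 = 75; e = 74.5 − 75 = -0.5
SSE = 0 + 0.25 + 1 + 0.25 = 1.5
s = √(1.5/2) = √0.75 ≈ 0.8660

s = 0.8660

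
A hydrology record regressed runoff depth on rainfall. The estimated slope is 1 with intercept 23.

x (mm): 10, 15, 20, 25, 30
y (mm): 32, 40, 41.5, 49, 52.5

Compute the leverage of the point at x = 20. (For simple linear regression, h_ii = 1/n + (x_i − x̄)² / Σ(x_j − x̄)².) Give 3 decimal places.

h = 0.200

x̄ = (10 + 15 + 20 + 25 + 30)/5 = 20
Σ(x − x̄)² = 100 + 25 + 0 + 25 + 100 = 250
h = 1/5 + (0)²/250 = 0.2 + 0 = 0.200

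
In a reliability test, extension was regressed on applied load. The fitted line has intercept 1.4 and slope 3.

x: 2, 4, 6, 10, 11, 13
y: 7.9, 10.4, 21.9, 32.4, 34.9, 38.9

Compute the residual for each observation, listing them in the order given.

x=2: ŷ = 1.4 + 3·2 = 7.4; e = 7.9 − 7.4 = 0.5
x=4: ŷ = 1.4 + 3·4 = 13.4; e = 10.4 − 13.4 = -3
x=6: ŷ = 1.4 + 3·6 = 19.4; e = 21.9 − 19.4 = 2.5
x=10: ŷ = 1.4 + 3·10 = 31.4; e = 32.4 − 31.4 = 1
x=11: ŷ = 1.4 + 3·11 = 34.4; e = 34.9 − 34.4 = 0.5
x=13: ŷ = 1.4 + 3·13 = 40.4; e = 38.9 − 40.4 = -1.5

0.5, -3, 2.5, 1, 0.5, -1.5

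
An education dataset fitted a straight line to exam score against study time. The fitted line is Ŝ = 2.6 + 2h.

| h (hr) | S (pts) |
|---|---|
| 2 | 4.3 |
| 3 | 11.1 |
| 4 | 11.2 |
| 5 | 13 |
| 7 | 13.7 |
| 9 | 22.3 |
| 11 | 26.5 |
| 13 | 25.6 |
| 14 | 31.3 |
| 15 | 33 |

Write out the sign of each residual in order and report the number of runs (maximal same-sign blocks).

6 runs

h=2: Ŝ = 2.6 + 2·2 = 6.6; r = 4.3 − 6.6 = -2.3
h=3: Ŝ = 2.6 + 2·3 = 8.6; r = 11.1 − 8.6 = 2.5
h=4: Ŝ = 2.6 + 2·4 = 10.6; r = 11.2 − 10.6 = 0.6
h=5: Ŝ = 2.6 + 2·5 = 12.6; r = 13 − 12.6 = 0.4
h=7: Ŝ = 2.6 + 2·7 = 16.6; r = 13.7 − 16.6 = -2.9
h=9: Ŝ = 2.6 + 2·9 = 20.6; r = 22.3 − 20.6 = 1.7
h=11: Ŝ = 2.6 + 2·11 = 24.6; r = 26.5 − 24.6 = 1.9
h=13: Ŝ = 2.6 + 2·13 = 28.6; r = 25.6 − 28.6 = -3
h=14: Ŝ = 2.6 + 2·14 = 30.6; r = 31.3 − 30.6 = 0.7
h=15: Ŝ = 2.6 + 2·15 = 32.6; r = 33 − 32.6 = 0.4
Signs: − + + + − + + − + +
Runs: −×1, +×3, −×1, +×2, −×1, +×2 → 6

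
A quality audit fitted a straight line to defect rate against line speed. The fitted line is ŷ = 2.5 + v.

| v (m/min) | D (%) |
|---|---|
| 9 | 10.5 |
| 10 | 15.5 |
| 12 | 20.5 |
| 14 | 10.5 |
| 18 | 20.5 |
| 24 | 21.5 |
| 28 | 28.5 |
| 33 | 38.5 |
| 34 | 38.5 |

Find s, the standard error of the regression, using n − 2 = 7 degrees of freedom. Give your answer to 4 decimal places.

s = 4.2088

v=9: ŷ = 2.5 + 9 = 11.5; e = 10.5 − 11.5 = -1
v=10: ŷ = 2.5 + 10 = 12.5; e = 15.5 − 12.5 = 3
v=12: ŷ = 2.5 + 12 = 14.5; e = 20.5 − 14.5 = 6
v=14: ŷ = 2.5 + 14 = 16.5; e = 10.5 − 16.5 = -6
v=18: ŷ = 2.5 + 18 = 20.5; e = 20.5 − 20.5 = 0
v=24: ŷ = 2.5 + 24 = 26.5; e = 21.5 − 26.5 = -5
v=28: ŷ = 2.5 + 28 = 30.5; e = 28.5 − 30.5 = -2
v=33: ŷ = 2.5 + 33 = 35.5; e = 38.5 − 35.5 = 3
v=34: ŷ = 2.5 + 34 = 36.5; e = 38.5 − 36.5 = 2
SSE = 1 + 9 + 36 + 36 + 0 + 25 + 4 + 9 + 4 = 124
s = √(124/7) = √17.7143 ≈ 4.2088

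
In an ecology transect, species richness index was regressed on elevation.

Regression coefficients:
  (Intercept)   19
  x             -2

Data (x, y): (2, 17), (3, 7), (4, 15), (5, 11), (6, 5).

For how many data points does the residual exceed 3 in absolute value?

x=2: ŷ = 19 − 2·2 = 15; e = 17 − 15 = 2
x=3: ŷ = 19 − 2·3 = 13; e = 7 − 13 = -6
x=4: ŷ = 19 − 2·4 = 11; e = 15 − 11 = 4
x=5: ŷ = 19 − 2·5 = 9; e = 11 − 9 = 2
x=6: ŷ = 19 − 2·6 = 7; e = 5 − 7 = -2
|e| > 3: x=3 (|e|=6), x=4 (|e|=4) → 2

2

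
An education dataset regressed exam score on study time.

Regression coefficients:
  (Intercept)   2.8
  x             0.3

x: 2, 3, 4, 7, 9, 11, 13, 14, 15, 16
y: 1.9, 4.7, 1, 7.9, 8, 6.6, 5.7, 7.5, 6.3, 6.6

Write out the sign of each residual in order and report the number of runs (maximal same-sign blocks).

7 runs

x=2: ŷ = 2.8 + 0.3·2 = 3.4; e = 1.9 − 3.4 = -1.5
x=3: ŷ = 2.8 + 0.3·3 = 3.7; e = 4.7 − 3.7 = 1
x=4: ŷ = 2.8 + 0.3·4 = 4; e = 1 − 4 = -3
x=7: ŷ = 2.8 + 0.3·7 = 4.9; e = 7.9 − 4.9 = 3
x=9: ŷ = 2.8 + 0.3·9 = 5.5; e = 8 − 5.5 = 2.5
x=11: ŷ = 2.8 + 0.3·11 = 6.1; e = 6.6 − 6.1 = 0.5
x=13: ŷ = 2.8 + 0.3·13 = 6.7; e = 5.7 − 6.7 = -1
x=14: ŷ = 2.8 + 0.3·14 = 7; e = 7.5 − 7 = 0.5
x=15: ŷ = 2.8 + 0.3·15 = 7.3; e = 6.3 − 7.3 = -1
x=16: ŷ = 2.8 + 0.3·16 = 7.6; e = 6.6 − 7.6 = -1
Signs: − + − + + + − + − −
Runs: −×1, +×1, −×1, +×3, −×1, +×1, −×2 → 7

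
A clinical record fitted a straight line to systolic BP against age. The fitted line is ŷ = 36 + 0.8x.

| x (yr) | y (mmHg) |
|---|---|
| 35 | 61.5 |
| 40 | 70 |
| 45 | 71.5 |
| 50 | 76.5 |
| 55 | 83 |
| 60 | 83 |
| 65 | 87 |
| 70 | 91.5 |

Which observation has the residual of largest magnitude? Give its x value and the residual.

x=35: ŷ = 36 + 0.8·35 = 64; e = 61.5 − 64 = -2.5
x=40: ŷ = 36 + 0.8·40 = 68; e = 70 − 68 = 2
x=45: ŷ = 36 + 0.8·45 = 72; e = 71.5 − 72 = -0.5
x=50: ŷ = 36 + 0.8·50 = 76; e = 76.5 − 76 = 0.5
x=55: ŷ = 36 + 0.8·55 = 80; e = 83 − 80 = 3
x=60: ŷ = 36 + 0.8·60 = 84; e = 83 − 84 = -1
x=65: ŷ = 36 + 0.8·65 = 88; e = 87 − 88 = -1
x=70: ŷ = 36 + 0.8·70 = 92; e = 91.5 − 92 = -0.5
Largest |e| is 3 at x = 55, residual 3.

x = 55, e = 3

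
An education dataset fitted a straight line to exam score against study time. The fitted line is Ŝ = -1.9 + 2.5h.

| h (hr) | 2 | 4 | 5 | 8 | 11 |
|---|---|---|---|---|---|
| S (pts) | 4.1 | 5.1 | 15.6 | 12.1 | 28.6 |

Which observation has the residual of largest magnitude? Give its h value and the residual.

h = 8, r = -6

h=2: Ŝ = -1.9 + 2.5·2 = 3.1; r = 4.1 − 3.1 = 1
h=4: Ŝ = -1.9 + 2.5·4 = 8.1; r = 5.1 − 8.1 = -3
h=5: Ŝ = -1.9 + 2.5·5 = 10.6; r = 15.6 − 10.6 = 5
h=8: Ŝ = -1.9 + 2.5·8 = 18.1; r = 12.1 − 18.1 = -6
h=11: Ŝ = -1.9 + 2.5·11 = 25.6; r = 28.6 − 25.6 = 3
Largest |r| is 6 at h = 8, residual -6.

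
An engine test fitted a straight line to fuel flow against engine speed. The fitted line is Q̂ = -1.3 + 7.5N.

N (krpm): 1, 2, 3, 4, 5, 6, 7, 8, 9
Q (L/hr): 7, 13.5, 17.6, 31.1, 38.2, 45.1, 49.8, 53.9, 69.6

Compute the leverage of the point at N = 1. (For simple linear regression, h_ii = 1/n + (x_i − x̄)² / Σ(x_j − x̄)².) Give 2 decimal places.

h = 0.38

N̄ = (1 + 2 + 3 + 4 + 5 + 6 + 7 + 8 + 9)/9 = 5
Σ(N − N̄)² = 16 + 9 + 4 + 1 + 0 + 1 + 4 + 9 + 16 = 60
h = 1/9 + (-4)²/60 = 0.111111 + 0.266667 = 0.38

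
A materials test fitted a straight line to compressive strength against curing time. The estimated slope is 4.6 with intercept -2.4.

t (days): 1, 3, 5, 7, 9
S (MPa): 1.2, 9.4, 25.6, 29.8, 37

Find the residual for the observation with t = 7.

e = 0

Ŝ = -2.4 + 4.6·7 = 29.8
e = 29.8 − 29.8 = 0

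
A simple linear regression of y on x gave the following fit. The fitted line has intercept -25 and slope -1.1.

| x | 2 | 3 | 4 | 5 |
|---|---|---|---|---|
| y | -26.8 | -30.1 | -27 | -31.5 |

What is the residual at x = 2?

e = 0.4

ŷ = -25 − 1.1·2 = -27.2
e = -26.8 − (-27.2) = 0.4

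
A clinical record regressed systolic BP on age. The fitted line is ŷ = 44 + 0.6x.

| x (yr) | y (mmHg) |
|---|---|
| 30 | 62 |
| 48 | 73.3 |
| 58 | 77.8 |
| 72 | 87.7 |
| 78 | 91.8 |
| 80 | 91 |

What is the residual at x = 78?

e = 1

ŷ = 44 + 0.6·78 = 90.8
e = 91.8 − 90.8 = 1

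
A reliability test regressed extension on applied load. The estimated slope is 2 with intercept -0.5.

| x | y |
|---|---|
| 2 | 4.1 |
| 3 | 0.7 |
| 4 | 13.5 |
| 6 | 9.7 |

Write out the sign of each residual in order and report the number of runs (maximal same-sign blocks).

x=2: ŷ = -0.5 + 2·2 = 3.5; r = 4.1 − 3.5 = 0.6
x=3: ŷ = -0.5 + 2·3 = 5.5; r = 0.7 − 5.5 = -4.8
x=4: ŷ = -0.5 + 2·4 = 7.5; r = 13.5 − 7.5 = 6
x=6: ŷ = -0.5 + 2·6 = 11.5; r = 9.7 − 11.5 = -1.8
Signs: + − + −
Runs: +×1, −×1, +×1, −×1 → 4

4 runs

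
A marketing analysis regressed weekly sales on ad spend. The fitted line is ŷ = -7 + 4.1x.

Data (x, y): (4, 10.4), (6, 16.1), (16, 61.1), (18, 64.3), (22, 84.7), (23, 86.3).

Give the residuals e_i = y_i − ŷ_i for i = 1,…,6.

1, -1.5, 2.5, -2.5, 1.5, -1

x=4: ŷ = -7 + 4.1·4 = 9.4; e = 10.4 − 9.4 = 1
x=6: ŷ = -7 + 4.1·6 = 17.6; e = 16.1 − 17.6 = -1.5
x=16: ŷ = -7 + 4.1·16 = 58.6; e = 61.1 − 58.6 = 2.5
x=18: ŷ = -7 + 4.1·18 = 66.8; e = 64.3 − 66.8 = -2.5
x=22: ŷ = -7 + 4.1·22 = 83.2; e = 84.7 − 83.2 = 1.5
x=23: ŷ = -7 + 4.1·23 = 87.3; e = 86.3 − 87.3 = -1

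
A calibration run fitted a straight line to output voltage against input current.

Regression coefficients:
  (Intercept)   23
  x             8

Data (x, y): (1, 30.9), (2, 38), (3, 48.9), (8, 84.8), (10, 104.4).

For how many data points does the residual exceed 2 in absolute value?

1

x=1: ŷ = 23 + 8·1 = 31; r = 30.9 − 31 = -0.1
x=2: ŷ = 23 + 8·2 = 39; r = 38 − 39 = -1
x=3: ŷ = 23 + 8·3 = 47; r = 48.9 − 47 = 1.9
x=8: ŷ = 23 + 8·8 = 87; r = 84.8 − 87 = -2.2
x=10: ŷ = 23 + 8·10 = 103; r = 104.4 − 103 = 1.4
|r| > 2: x=8 (|r|=2.2) → 1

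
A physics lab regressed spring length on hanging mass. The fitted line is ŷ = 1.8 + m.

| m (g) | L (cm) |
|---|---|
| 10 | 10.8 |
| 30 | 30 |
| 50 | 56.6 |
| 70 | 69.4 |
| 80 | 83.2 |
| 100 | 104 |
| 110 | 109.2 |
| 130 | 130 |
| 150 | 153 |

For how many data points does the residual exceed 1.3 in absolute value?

7

m=10: ŷ = 1.8 + 10 = 11.8; r = 10.8 − 11.8 = -1
m=30: ŷ = 1.8 + 30 = 31.8; r = 30 − 31.8 = -1.8
m=50: ŷ = 1.8 + 50 = 51.8; r = 56.6 − 51.8 = 4.8
m=70: ŷ = 1.8 + 70 = 71.8; r = 69.4 − 71.8 = -2.4
m=80: ŷ = 1.8 + 80 = 81.8; r = 83.2 − 81.8 = 1.4
m=100: ŷ = 1.8 + 100 = 101.8; r = 104 − 101.8 = 2.2
m=110: ŷ = 1.8 + 110 = 111.8; r = 109.2 − 111.8 = -2.6
m=130: ŷ = 1.8 + 130 = 131.8; r = 130 − 131.8 = -1.8
m=150: ŷ = 1.8 + 150 = 151.8; r = 153 − 151.8 = 1.2
|r| > 1.3: m=30 (|r|=1.8), m=50 (|r|=4.8), m=70 (|r|=2.4), m=80 (|r|=1.4), m=100 (|r|=2.2), m=110 (|r|=2.6), m=130 (|r|=1.8) → 7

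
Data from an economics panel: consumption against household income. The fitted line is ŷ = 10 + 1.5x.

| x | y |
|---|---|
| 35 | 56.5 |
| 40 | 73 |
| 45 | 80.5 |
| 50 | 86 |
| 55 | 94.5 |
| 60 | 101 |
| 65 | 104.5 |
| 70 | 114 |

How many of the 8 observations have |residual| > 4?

1

x=35: ŷ = 10 + 1.5·35 = 62.5; r = 56.5 − 62.5 = -6
x=40: ŷ = 10 + 1.5·40 = 70; r = 73 − 70 = 3
x=45: ŷ = 10 + 1.5·45 = 77.5; r = 80.5 − 77.5 = 3
x=50: ŷ = 10 + 1.5·50 = 85; r = 86 − 85 = 1
x=55: ŷ = 10 + 1.5·55 = 92.5; r = 94.5 − 92.5 = 2
x=60: ŷ = 10 + 1.5·60 = 100; r = 101 − 100 = 1
x=65: ŷ = 10 + 1.5·65 = 107.5; r = 104.5 − 107.5 = -3
x=70: ŷ = 10 + 1.5·70 = 115; r = 114 − 115 = -1
|r| > 4: x=35 (|r|=6) → 1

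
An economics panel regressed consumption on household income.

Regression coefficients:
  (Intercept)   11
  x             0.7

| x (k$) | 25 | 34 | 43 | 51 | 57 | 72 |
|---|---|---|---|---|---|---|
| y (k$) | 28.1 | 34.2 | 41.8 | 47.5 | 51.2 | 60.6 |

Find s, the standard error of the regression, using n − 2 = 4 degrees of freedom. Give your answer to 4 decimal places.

x=25: ŷ = 11 + 0.7·25 = 28.5; r = 28.1 − 28.5 = -0.4
x=34: ŷ = 11 + 0.7·34 = 34.8; r = 34.2 − 34.8 = -0.6
x=43: ŷ = 11 + 0.7·43 = 41.1; r = 41.8 − 41.1 = 0.7
x=51: ŷ = 11 + 0.7·51 = 46.7; r = 47.5 − 46.7 = 0.8
x=57: ŷ = 11 + 0.7·57 = 50.9; r = 51.2 − 50.9 = 0.3
x=72: ŷ = 11 + 0.7·72 = 61.4; r = 60.6 − 61.4 = -0.8
SSE = 0.16 + 0.36 + 0.49 + 0.64 + 0.09 + 0.64 = 2.38
s = √(2.38/4) = √0.595 ≈ 0.7714

s = 0.7714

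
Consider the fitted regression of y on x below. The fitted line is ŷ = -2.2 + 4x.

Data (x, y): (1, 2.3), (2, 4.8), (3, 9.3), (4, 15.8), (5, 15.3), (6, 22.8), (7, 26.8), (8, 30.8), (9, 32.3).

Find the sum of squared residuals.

x=1: ŷ = -2.2 + 4·1 = 1.8; e = 2.3 − 1.8 = 0.5
x=2: ŷ = -2.2 + 4·2 = 5.8; e = 4.8 − 5.8 = -1
x=3: ŷ = -2.2 + 4·3 = 9.8; e = 9.3 − 9.8 = -0.5
x=4: ŷ = -2.2 + 4·4 = 13.8; e = 15.8 − 13.8 = 2
x=5: ŷ = -2.2 + 4·5 = 17.8; e = 15.3 − 17.8 = -2.5
x=6: ŷ = -2.2 + 4·6 = 21.8; e = 22.8 − 21.8 = 1
x=7: ŷ = -2.2 + 4·7 = 25.8; e = 26.8 − 25.8 = 1
x=8: ŷ = -2.2 + 4·8 = 29.8; e = 30.8 − 29.8 = 1
x=9: ŷ = -2.2 + 4·9 = 33.8; e = 32.3 − 33.8 = -1.5
SSE = 0.25 + 1 + 0.25 + 4 + 6.25 + 1 + 1 + 1 + 2.25 = 17

SSE = 17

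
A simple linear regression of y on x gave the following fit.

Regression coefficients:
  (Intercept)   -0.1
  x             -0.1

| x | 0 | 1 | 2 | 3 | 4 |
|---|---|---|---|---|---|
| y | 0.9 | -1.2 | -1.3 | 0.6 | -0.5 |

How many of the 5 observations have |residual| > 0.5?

x=0: ŷ = -0.1 − 0.1·0 = -0.1; e = 0.9 − (-0.1) = 1
x=1: ŷ = -0.1 − 0.1·1 = -0.2; e = -1.2 − (-0.2) = -1
x=2: ŷ = -0.1 − 0.1·2 = -0.3; e = -1.3 − (-0.3) = -1
x=3: ŷ = -0.1 − 0.1·3 = -0.4; e = 0.6 − (-0.4) = 1
x=4: ŷ = -0.1 − 0.1·4 = -0.5; e = -0.5 − (-0.5) = 0
|e| > 0.5: x=0 (|e|=1), x=1 (|e|=1), x=2 (|e|=1), x=3 (|e|=1) → 4

4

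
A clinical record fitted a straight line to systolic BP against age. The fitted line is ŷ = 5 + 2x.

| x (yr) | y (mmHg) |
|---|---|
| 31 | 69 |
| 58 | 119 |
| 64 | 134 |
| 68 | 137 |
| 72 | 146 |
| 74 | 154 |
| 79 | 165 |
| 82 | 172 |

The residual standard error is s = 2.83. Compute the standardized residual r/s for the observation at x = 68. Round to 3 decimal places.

-1.413

ŷ = 5 + 2·68 = 141
r = 137 − 141 = -4
r/s = -4 / 2.83 = -1.413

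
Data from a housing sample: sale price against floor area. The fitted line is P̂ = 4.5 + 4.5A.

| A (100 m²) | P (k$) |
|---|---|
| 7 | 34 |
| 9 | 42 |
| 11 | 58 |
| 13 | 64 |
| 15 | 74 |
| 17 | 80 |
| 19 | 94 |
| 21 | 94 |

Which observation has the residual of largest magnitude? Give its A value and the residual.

A = 21, r = -5

A=7: P̂ = 4.5 + 4.5·7 = 36; r = 34 − 36 = -2
A=9: P̂ = 4.5 + 4.5·9 = 45; r = 42 − 45 = -3
A=11: P̂ = 4.5 + 4.5·11 = 54; r = 58 − 54 = 4
A=13: P̂ = 4.5 + 4.5·13 = 63; r = 64 − 63 = 1
A=15: P̂ = 4.5 + 4.5·15 = 72; r = 74 − 72 = 2
A=17: P̂ = 4.5 + 4.5·17 = 81; r = 80 − 81 = -1
A=19: P̂ = 4.5 + 4.5·19 = 90; r = 94 − 90 = 4
A=21: P̂ = 4.5 + 4.5·21 = 99; r = 94 − 99 = -5
Largest |r| is 5 at A = 21, residual -5.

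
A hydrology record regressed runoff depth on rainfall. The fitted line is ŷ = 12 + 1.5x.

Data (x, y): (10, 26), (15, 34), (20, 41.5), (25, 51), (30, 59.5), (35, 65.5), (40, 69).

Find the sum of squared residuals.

SSE = 20

x=10: ŷ = 12 + 1.5·10 = 27; e = 26 − 27 = -1
x=15: ŷ = 12 + 1.5·15 = 34.5; e = 34 − 34.5 = -0.5
x=20: ŷ = 12 + 1.5·20 = 42; e = 41.5 − 42 = -0.5
x=25: ŷ = 12 + 1.5·25 = 49.5; e = 51 − 49.5 = 1.5
x=30: ŷ = 12 + 1.5·30 = 57; e = 59.5 − 57 = 2.5
x=35: ŷ = 12 + 1.5·35 = 64.5; e = 65.5 − 64.5 = 1
x=40: ŷ = 12 + 1.5·40 = 72; e = 69 − 72 = -3
SSE = 1 + 0.25 + 0.25 + 2.25 + 6.25 + 1 + 9 = 20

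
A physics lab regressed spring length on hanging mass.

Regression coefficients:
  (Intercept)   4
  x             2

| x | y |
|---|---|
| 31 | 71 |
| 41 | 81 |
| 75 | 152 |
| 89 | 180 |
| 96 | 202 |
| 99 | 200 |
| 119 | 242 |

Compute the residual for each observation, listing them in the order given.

5, -5, -2, -2, 6, -2, 0

x=31: ŷ = 4 + 2·31 = 66; r = 71 − 66 = 5
x=41: ŷ = 4 + 2·41 = 86; r = 81 − 86 = -5
x=75: ŷ = 4 + 2·75 = 154; r = 152 − 154 = -2
x=89: ŷ = 4 + 2·89 = 182; r = 180 − 182 = -2
x=96: ŷ = 4 + 2·96 = 196; r = 202 − 196 = 6
x=99: ŷ = 4 + 2·99 = 202; r = 200 − 202 = -2
x=119: ŷ = 4 + 2·119 = 242; r = 242 − 242 = 0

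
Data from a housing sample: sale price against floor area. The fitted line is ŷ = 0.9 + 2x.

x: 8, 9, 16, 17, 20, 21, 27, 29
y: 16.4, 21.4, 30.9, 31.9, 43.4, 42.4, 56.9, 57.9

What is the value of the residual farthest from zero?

r = -3

x=8: ŷ = 0.9 + 2·8 = 16.9; r = 16.4 − 16.9 = -0.5
x=9: ŷ = 0.9 + 2·9 = 18.9; r = 21.4 − 18.9 = 2.5
x=16: ŷ = 0.9 + 2·16 = 32.9; r = 30.9 − 32.9 = -2
x=17: ŷ = 0.9 + 2·17 = 34.9; r = 31.9 − 34.9 = -3
x=20: ŷ = 0.9 + 2·20 = 40.9; r = 43.4 − 40.9 = 2.5
x=21: ŷ = 0.9 + 2·21 = 42.9; r = 42.4 − 42.9 = -0.5
x=27: ŷ = 0.9 + 2·27 = 54.9; r = 56.9 − 54.9 = 2
x=29: ŷ = 0.9 + 2·29 = 58.9; r = 57.9 − 58.9 = -1
Largest |r| is 3 at x = 17, residual -3.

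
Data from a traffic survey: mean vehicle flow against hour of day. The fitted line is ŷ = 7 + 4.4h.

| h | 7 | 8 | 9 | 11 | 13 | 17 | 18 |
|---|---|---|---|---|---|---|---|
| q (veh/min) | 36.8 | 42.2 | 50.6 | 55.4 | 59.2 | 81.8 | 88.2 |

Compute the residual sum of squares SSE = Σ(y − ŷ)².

h=7: ŷ = 7 + 4.4·7 = 37.8; e = 36.8 − 37.8 = -1
h=8: ŷ = 7 + 4.4·8 = 42.2; e = 42.2 − 42.2 = 0
h=9: ŷ = 7 + 4.4·9 = 46.6; e = 50.6 − 46.6 = 4
h=11: ŷ = 7 + 4.4·11 = 55.4; e = 55.4 − 55.4 = 0
h=13: ŷ = 7 + 4.4·13 = 64.2; e = 59.2 − 64.2 = -5
h=17: ŷ = 7 + 4.4·17 = 81.8; e = 81.8 − 81.8 = 0
h=18: ŷ = 7 + 4.4·18 = 86.2; e = 88.2 − 86.2 = 2
SSE = 1 + 0 + 16 + 0 + 25 + 0 + 4 = 46

SSE = 46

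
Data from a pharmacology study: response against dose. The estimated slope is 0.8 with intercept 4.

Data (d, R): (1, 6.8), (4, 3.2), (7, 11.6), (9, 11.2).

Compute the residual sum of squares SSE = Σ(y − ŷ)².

d=1: ŷ = 4 + 0.8·1 = 4.8; e = 6.8 − 4.8 = 2
d=4: ŷ = 4 + 0.8·4 = 7.2; e = 3.2 − 7.2 = -4
d=7: ŷ = 4 + 0.8·7 = 9.6; e = 11.6 − 9.6 = 2
d=9: ŷ = 4 + 0.8·9 = 11.2; e = 11.2 − 11.2 = 0
SSE = 4 + 16 + 4 + 0 = 24

SSE = 24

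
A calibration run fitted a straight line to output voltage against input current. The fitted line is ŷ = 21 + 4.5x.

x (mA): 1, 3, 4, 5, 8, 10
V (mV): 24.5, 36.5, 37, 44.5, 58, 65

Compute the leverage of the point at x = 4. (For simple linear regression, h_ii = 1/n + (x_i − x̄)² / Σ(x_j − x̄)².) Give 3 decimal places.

x̄ = (1 + 3 + 4 + 5 + 8 + 10)/6 = 5.16667
Σ(x − x̄)² = 17.3611 + 4.69444 + 1.36111 + 0.0277778 + 8.02778 + 23.3611 = 54.8333
h = 1/6 + (-1.16667)²/54.8333 = 0.166667 + 0.0248227 = 0.191

h = 0.191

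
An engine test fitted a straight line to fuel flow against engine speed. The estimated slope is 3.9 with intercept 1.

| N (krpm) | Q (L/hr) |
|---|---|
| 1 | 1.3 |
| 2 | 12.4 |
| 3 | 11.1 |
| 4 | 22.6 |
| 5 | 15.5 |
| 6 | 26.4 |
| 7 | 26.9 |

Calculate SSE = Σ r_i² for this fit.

SSE = 95.44

N=1: ŷ = 1 + 3.9·1 = 4.9; r = 1.3 − 4.9 = -3.6
N=2: ŷ = 1 + 3.9·2 = 8.8; r = 12.4 − 8.8 = 3.6
N=3: ŷ = 1 + 3.9·3 = 12.7; r = 11.1 − 12.7 = -1.6
N=4: ŷ = 1 + 3.9·4 = 16.6; r = 22.6 − 16.6 = 6
N=5: ŷ = 1 + 3.9·5 = 20.5; r = 15.5 − 20.5 = -5
N=6: ŷ = 1 + 3.9·6 = 24.4; r = 26.4 − 24.4 = 2
N=7: ŷ = 1 + 3.9·7 = 28.3; r = 26.9 − 28.3 = -1.4
SSE = 12.96 + 12.96 + 2.56 + 36 + 25 + 4 + 1.96 = 95.44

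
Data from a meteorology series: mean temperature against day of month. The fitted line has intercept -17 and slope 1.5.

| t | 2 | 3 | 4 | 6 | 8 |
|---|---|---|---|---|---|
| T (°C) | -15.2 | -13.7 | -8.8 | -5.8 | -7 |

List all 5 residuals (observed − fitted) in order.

-1.2, -1.2, 2.2, 2.2, -2

t=2: ŷ = -17 + 1.5·2 = -14; e = -15.2 − (-14) = -1.2
t=3: ŷ = -17 + 1.5·3 = -12.5; e = -13.7 − (-12.5) = -1.2
t=4: ŷ = -17 + 1.5·4 = -11; e = -8.8 − (-11) = 2.2
t=6: ŷ = -17 + 1.5·6 = -8; e = -5.8 − (-8) = 2.2
t=8: ŷ = -17 + 1.5·8 = -5; e = -7 − (-5) = -2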